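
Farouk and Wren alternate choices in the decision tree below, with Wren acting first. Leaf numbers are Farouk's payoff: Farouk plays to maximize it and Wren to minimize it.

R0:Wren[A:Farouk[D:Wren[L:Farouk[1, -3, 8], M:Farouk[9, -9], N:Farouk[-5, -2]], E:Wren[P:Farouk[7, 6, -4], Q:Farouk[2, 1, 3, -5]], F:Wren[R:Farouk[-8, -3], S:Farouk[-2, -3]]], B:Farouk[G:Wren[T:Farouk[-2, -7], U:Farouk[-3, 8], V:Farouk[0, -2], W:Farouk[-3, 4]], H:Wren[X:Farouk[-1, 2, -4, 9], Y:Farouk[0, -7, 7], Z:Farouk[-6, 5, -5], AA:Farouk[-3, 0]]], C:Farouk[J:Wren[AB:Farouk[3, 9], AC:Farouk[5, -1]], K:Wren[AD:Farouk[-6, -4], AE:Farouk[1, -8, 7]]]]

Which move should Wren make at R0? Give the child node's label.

L (Farouk): max(1, -3, 8) = 8
M (Farouk): max(9, -9) = 9
N (Farouk): max(-5, -2) = -2
D (Wren): min(8, 9, -2) = -2
P (Farouk): max(7, 6, -4) = 7
Q (Farouk): max(2, 1, 3, -5) = 3
E (Wren): min(7, 3) = 3
R (Farouk): max(-8, -3) = -3
S (Farouk): max(-2, -3) = -2
F (Wren): min(-3, -2) = -3
A (Farouk): max(-2, 3, -3) = 3
T (Farouk): max(-2, -7) = -2
U (Farouk): max(-3, 8) = 8
V (Farouk): max(0, -2) = 0
W (Farouk): max(-3, 4) = 4
G (Wren): min(-2, 8, 0, 4) = -2
X (Farouk): max(-1, 2, -4, 9) = 9
Y (Farouk): max(0, -7, 7) = 7
Z (Farouk): max(-6, 5, -5) = 5
AA (Farouk): max(-3, 0) = 0
H (Wren): min(9, 7, 5, 0) = 0
B (Farouk): max(-2, 0) = 0
AB (Farouk): max(3, 9) = 9
AC (Farouk): max(5, -1) = 5
J (Wren): min(9, 5) = 5
AD (Farouk): max(-6, -4) = -4
AE (Farouk): max(1, -8, 7) = 7
K (Wren): min(-4, 7) = -4
C (Farouk): max(5, -4) = 5
R0 (Wren): min(3, 0, 5) = 0
Wren at R0 wants the lowest of {A=3, B=0, C=5}, so chooses B.

B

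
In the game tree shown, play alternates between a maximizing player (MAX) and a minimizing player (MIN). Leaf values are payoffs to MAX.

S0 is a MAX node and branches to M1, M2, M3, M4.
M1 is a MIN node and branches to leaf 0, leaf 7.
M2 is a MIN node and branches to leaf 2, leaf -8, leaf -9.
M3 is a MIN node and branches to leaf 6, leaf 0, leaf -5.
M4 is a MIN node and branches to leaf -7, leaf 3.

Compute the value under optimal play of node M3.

-5

M3 (MIN): min(6, 0, -5) = -5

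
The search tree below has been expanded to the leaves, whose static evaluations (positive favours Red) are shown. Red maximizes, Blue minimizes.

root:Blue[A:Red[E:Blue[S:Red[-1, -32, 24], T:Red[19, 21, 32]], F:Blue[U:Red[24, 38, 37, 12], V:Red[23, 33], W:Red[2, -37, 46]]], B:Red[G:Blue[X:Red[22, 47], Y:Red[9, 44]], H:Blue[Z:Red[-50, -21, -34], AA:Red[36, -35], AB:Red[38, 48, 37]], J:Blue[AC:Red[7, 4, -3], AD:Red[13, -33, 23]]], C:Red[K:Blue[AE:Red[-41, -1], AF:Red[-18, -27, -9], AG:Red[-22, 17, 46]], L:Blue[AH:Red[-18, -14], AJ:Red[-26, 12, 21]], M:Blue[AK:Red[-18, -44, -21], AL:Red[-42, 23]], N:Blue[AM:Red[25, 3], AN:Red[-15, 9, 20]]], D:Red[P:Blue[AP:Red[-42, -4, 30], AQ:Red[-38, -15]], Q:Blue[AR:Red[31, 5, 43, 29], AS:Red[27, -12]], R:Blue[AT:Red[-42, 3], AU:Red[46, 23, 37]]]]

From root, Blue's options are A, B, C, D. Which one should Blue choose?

C

S (Red): max(-1, -32, 24) = 24
T (Red): max(19, 21, 32) = 32
E (Blue): min(24, 32) = 24
U (Red): max(24, 38, 37, 12) = 38
V (Red): max(23, 33) = 33
W (Red): max(2, -37, 46) = 46
F (Blue): min(38, 33, 46) = 33
A (Red): max(24, 33) = 33
X (Red): max(22, 47) = 47
Y (Red): max(9, 44) = 44
G (Blue): min(47, 44) = 44
Z (Red): max(-50, -21, -34) = -21
AA (Red): max(36, -35) = 36
AB (Red): max(38, 48, 37) = 48
H (Blue): min(-21, 36, 48) = -21
AC (Red): max(7, 4, -3) = 7
AD (Red): max(13, -33, 23) = 23
J (Blue): min(7, 23) = 7
B (Red): max(44, -21, 7) = 44
AE (Red): max(-41, -1) = -1
AF (Red): max(-18, -27, -9) = -9
AG (Red): max(-22, 17, 46) = 46
K (Blue): min(-1, -9, 46) = -9
AH (Red): max(-18, -14) = -14
AJ (Red): max(-26, 12, 21) = 21
L (Blue): min(-14, 21) = -14
AK (Red): max(-18, -44, -21) = -18
AL (Red): max(-42, 23) = 23
M (Blue): min(-18, 23) = -18
AM (Red): max(25, 3) = 25
AN (Red): max(-15, 9, 20) = 20
N (Blue): min(25, 20) = 20
C (Red): max(-9, -14, -18, 20) = 20
AP (Red): max(-42, -4, 30) = 30
AQ (Red): max(-38, -15) = -15
P (Blue): min(30, -15) = -15
AR (Red): max(31, 5, 43, 29) = 43
AS (Red): max(27, -12) = 27
Q (Blue): min(43, 27) = 27
AT (Red): max(-42, 3) = 3
AU (Red): max(46, 23, 37) = 46
R (Blue): min(3, 46) = 3
D (Red): max(-15, 27, 3) = 27
root (Blue): min(33, 44, 20, 27) = 20
Blue at root wants the lowest of {A=33, B=44, C=20, D=27}, so chooses C.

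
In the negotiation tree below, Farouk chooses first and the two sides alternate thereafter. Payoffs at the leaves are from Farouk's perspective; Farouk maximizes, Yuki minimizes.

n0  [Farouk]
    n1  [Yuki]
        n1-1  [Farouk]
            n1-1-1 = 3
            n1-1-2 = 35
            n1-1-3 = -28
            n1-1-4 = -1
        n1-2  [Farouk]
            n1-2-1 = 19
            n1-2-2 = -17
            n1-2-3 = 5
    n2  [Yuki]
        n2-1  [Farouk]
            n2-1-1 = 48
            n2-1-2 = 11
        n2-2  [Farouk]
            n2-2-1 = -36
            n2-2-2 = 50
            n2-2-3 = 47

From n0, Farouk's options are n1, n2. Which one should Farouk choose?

n1-1 (Farouk): max(3, 35, -28, -1) = 35
n1-2 (Farouk): max(19, -17, 5) = 19
n1 (Yuki): min(35, 19) = 19
n2-1 (Farouk): max(48, 11) = 48
n2-2 (Farouk): max(-36, 50, 47) = 50
n2 (Yuki): min(48, 50) = 48
n0 (Farouk): max(19, 48) = 48
Farouk at n0 wants the highest of {n1=19, n2=48}, so chooses n2.

n2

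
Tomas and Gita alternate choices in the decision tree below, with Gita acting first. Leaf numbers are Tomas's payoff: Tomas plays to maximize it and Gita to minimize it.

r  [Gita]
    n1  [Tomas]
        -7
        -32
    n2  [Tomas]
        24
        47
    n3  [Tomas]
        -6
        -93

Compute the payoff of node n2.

47

n2 (Tomas): max(24, 47) = 47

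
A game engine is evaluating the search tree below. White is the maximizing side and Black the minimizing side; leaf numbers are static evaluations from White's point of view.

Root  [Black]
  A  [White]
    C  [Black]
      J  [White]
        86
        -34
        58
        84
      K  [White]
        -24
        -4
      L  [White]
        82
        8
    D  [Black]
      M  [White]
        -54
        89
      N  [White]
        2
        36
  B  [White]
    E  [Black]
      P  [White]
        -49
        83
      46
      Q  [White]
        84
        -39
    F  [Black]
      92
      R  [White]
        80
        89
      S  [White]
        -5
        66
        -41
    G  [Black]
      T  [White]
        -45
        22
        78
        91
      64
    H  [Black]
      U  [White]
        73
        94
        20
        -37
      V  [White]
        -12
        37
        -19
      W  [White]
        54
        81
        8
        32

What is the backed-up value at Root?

J (White): max(86, -34, 58, 84) = 86
K (White): max(-24, -4) = -4
L (White): max(82, 8) = 82
C (Black): min(86, -4, 82) = -4
M (White): max(-54, 89) = 89
N (White): max(2, 36) = 36
D (Black): min(89, 36) = 36
A (White): max(-4, 36) = 36
P (White): max(-49, 83) = 83
Q (White): max(84, -39) = 84
E (Black): min(83, 46, 84) = 46
R (White): max(80, 89) = 89
S (White): max(-5, 66, -41) = 66
F (Black): min(92, 89, 66) = 66
T (White): max(-45, 22, 78, 91) = 91
G (Black): min(91, 64) = 64
U (White): max(73, 94, 20, -37) = 94
V (White): max(-12, 37, -19) = 37
W (White): max(54, 81, 8, 32) = 81
H (Black): min(94, 37, 81) = 37
B (White): max(46, 66, 64, 37) = 66
Root (Black): min(36, 66) = 36

36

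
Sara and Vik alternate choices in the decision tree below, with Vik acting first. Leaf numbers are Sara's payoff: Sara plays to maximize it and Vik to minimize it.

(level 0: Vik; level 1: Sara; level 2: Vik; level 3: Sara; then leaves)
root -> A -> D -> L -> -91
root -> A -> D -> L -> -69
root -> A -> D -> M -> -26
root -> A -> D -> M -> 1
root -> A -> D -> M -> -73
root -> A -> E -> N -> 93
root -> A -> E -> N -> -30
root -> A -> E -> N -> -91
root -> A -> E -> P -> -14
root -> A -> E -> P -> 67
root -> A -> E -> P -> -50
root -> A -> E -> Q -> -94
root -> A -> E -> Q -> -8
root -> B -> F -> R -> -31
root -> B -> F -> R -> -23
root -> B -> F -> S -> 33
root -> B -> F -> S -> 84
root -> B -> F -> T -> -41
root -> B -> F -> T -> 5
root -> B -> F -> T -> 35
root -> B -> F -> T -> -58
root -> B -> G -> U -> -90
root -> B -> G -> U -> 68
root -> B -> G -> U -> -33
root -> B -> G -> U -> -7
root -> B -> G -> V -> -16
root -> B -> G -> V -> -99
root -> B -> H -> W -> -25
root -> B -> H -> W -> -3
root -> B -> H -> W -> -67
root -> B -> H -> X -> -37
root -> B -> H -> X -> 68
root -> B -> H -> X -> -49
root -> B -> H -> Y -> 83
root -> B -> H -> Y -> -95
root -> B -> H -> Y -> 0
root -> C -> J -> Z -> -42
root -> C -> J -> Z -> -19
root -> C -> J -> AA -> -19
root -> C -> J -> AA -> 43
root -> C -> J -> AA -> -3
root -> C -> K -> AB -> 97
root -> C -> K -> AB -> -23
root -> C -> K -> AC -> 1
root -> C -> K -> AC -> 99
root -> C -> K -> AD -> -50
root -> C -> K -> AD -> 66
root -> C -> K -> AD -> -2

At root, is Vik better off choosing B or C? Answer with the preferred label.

R (Sara): max(-31, -23) = -23
S (Sara): max(33, 84) = 84
T (Sara): max(-41, 5, 35, -58) = 35
F (Vik): min(-23, 84, 35) = -23
U (Sara): max(-90, 68, -33, -7) = 68
V (Sara): max(-16, -99) = -16
G (Vik): min(68, -16) = -16
W (Sara): max(-25, -3, -67) = -3
X (Sara): max(-37, 68, -49) = 68
Y (Sara): max(83, -95, 0) = 83
H (Vik): min(-3, 68, 83) = -3
B (Sara): max(-23, -16, -3) = -3
Z (Sara): max(-42, -19) = -19
AA (Sara): max(-19, 43, -3) = 43
J (Vik): min(-19, 43) = -19
AB (Sara): max(97, -23) = 97
AC (Sara): max(1, 99) = 99
AD (Sara): max(-50, 66, -2) = 66
K (Vik): min(97, 99, 66) = 66
C (Sara): max(-19, 66) = 66
Vik prefers the lower value; B=-3, C=66. B is better since -3 < 66.

B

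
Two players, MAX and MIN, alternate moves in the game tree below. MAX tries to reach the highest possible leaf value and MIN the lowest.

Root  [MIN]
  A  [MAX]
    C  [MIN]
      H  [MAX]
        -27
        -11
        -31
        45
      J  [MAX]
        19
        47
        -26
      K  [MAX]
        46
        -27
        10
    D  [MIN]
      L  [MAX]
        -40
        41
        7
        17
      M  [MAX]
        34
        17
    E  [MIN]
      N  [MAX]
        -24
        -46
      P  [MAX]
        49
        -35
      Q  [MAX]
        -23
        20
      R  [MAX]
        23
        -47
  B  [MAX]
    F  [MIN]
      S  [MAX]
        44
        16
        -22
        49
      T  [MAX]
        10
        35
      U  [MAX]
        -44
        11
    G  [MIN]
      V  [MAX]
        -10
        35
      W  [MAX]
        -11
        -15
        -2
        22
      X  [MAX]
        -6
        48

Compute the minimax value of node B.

S (MAX): max(44, 16, -22, 49) = 49
T (MAX): max(10, 35) = 35
U (MAX): max(-44, 11) = 11
F (MIN): min(49, 35, 11) = 11
V (MAX): max(-10, 35) = 35
W (MAX): max(-11, -15, -2, 22) = 22
X (MAX): max(-6, 48) = 48
G (MIN): min(35, 22, 48) = 22
B (MAX): max(11, 22) = 22

22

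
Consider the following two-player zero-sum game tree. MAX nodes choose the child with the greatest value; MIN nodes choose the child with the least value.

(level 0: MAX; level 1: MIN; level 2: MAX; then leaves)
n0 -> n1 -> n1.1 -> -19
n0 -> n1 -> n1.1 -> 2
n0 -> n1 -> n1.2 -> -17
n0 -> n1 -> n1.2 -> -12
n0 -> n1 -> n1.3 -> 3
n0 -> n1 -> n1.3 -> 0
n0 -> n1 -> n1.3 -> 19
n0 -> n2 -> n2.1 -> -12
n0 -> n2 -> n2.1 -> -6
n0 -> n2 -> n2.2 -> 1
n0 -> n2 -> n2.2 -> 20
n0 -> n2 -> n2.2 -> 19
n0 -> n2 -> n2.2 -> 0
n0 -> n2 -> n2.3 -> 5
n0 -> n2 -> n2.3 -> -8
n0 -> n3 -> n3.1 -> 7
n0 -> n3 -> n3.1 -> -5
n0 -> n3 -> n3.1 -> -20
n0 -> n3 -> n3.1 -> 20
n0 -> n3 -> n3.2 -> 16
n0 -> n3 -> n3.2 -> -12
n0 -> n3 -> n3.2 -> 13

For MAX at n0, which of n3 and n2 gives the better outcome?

n3

n3.1 (MAX): max(7, -5, -20, 20) = 20
n3.2 (MAX): max(16, -12, 13) = 16
n3 (MIN): min(20, 16) = 16
n2.1 (MAX): max(-12, -6) = -6
n2.2 (MAX): max(1, 20, 19, 0) = 20
n2.3 (MAX): max(5, -8) = 5
n2 (MIN): min(-6, 20, 5) = -6
MAX prefers the higher value; n3=16, n2=-6. n3 is better since 16 > -6.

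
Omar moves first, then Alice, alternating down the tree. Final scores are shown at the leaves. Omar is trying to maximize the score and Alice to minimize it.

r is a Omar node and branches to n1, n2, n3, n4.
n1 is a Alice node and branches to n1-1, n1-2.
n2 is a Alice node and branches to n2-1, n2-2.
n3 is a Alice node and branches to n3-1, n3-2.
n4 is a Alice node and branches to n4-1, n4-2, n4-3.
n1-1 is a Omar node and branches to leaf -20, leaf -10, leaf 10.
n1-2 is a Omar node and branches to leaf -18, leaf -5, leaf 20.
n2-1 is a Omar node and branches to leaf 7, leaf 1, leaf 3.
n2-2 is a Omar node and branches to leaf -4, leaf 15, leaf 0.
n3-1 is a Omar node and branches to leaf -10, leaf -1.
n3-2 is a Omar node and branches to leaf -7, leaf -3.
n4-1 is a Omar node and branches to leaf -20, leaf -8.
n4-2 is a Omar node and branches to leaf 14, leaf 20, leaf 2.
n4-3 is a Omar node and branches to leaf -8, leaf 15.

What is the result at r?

n1-1 (Omar): max(-20, -10, 10) = 10
n1-2 (Omar): max(-18, -5, 20) = 20
n1 (Alice): min(10, 20) = 10
n2-1 (Omar): max(7, 1, 3) = 7
n2-2 (Omar): max(-4, 15, 0) = 15
n2 (Alice): min(7, 15) = 7
n3-1 (Omar): max(-10, -1) = -1
n3-2 (Omar): max(-7, -3) = -3
n3 (Alice): min(-1, -3) = -3
n4-1 (Omar): max(-20, -8) = -8
n4-2 (Omar): max(14, 20, 2) = 20
n4-3 (Omar): max(-8, 15) = 15
n4 (Alice): min(-8, 20, 15) = -8
r (Omar): max(10, 7, -3, -8) = 10

10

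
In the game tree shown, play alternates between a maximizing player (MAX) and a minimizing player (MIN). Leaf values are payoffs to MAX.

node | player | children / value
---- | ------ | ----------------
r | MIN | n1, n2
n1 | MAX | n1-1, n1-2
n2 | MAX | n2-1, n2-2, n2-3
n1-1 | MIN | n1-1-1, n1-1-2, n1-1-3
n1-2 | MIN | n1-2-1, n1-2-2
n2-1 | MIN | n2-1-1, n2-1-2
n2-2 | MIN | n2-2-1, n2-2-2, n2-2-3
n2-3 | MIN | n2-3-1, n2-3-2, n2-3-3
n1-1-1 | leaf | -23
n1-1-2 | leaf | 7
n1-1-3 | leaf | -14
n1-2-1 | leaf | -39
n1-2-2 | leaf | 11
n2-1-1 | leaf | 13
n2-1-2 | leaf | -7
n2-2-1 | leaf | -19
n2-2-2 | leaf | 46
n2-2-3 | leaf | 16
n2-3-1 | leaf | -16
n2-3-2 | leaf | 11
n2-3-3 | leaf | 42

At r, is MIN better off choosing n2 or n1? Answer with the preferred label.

n2-1 (MIN): min(13, -7) = -7
n2-2 (MIN): min(-19, 46, 16) = -19
n2-3 (MIN): min(-16, 11, 42) = -16
n2 (MAX): max(-7, -19, -16) = -7
n1-1 (MIN): min(-23, 7, -14) = -23
n1-2 (MIN): min(-39, 11) = -39
n1 (MAX): max(-23, -39) = -23
MIN prefers the lower value; n2=-7, n1=-23. n1 is better since -23 < -7.

n1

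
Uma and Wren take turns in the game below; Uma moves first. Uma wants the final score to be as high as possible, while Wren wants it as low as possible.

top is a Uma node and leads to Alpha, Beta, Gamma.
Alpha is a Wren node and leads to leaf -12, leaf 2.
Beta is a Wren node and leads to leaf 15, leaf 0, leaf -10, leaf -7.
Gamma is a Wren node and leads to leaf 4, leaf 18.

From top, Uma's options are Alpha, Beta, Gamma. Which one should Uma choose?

Alpha (Wren): min(-12, 2) = -12
Beta (Wren): min(15, 0, -10, -7) = -10
Gamma (Wren): min(4, 18) = 4
top (Uma): max(-12, -10, 4) = 4
Uma at top wants the highest of {Alpha=-12, Beta=-10, Gamma=4}, so chooses Gamma.

Gamma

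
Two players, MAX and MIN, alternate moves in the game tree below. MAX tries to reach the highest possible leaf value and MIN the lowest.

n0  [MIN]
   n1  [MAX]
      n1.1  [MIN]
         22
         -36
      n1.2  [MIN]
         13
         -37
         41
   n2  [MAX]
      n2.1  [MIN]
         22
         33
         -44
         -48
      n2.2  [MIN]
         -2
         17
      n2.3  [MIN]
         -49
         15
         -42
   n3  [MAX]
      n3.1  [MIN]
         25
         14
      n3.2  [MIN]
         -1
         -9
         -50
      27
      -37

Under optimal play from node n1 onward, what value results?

n1.1 (MIN): min(22, -36) = -36
n1.2 (MIN): min(13, -37, 41) = -37
n1 (MAX): max(-36, -37) = -36

-36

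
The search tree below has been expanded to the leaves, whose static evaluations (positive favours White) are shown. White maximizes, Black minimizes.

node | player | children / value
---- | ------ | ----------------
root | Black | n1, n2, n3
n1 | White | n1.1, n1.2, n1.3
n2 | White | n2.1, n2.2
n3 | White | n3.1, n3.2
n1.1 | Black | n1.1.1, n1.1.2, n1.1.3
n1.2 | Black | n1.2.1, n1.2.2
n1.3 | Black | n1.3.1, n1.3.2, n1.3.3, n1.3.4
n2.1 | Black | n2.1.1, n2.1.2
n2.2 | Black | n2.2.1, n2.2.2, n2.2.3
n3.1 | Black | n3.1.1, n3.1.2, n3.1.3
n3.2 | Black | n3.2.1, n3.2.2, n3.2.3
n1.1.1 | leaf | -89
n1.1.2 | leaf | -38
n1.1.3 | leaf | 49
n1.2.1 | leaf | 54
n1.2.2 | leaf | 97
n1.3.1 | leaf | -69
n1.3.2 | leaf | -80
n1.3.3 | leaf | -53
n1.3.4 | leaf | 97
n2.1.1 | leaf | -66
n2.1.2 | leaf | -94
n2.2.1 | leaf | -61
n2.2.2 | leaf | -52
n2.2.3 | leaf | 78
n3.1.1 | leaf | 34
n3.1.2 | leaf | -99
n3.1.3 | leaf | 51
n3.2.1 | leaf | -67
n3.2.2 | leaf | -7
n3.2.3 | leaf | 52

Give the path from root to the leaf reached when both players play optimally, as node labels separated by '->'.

root -> n3 -> n3.2 -> n3.2.1

n1.1 (Black): min(-89, -38, 49) = -89
n1.2 (Black): min(54, 97) = 54
n1.3 (Black): min(-69, -80, -53, 97) = -80
n1 (White): max(-89, 54, -80) = 54
n2.1 (Black): min(-66, -94) = -94
n2.2 (Black): min(-61, -52, 78) = -61
n2 (White): max(-94, -61) = -61
n3.1 (Black): min(34, -99, 51) = -99
n3.2 (Black): min(-67, -7, 52) = -67
n3 (White): max(-99, -67) = -67
root (Black): min(54, -61, -67) = -67
At root, Black picks n3 (lowest: -67).
At n3, White picks n3.2 (highest: -67).
At n3.2, Black picks n3.2.1 (lowest: -67).
Terminal value -67.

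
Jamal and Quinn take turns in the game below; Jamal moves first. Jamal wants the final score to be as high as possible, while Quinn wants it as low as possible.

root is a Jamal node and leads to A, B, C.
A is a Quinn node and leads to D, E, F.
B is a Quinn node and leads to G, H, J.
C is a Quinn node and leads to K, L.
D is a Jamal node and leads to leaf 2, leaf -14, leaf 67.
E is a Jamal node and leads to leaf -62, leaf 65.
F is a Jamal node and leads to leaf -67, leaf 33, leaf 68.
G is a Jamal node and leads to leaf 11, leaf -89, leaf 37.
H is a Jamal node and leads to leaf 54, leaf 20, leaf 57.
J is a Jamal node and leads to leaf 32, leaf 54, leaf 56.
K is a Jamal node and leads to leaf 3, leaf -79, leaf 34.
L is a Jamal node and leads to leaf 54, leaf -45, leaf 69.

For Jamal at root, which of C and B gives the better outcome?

B

K (Jamal): max(3, -79, 34) = 34
L (Jamal): max(54, -45, 69) = 69
C (Quinn): min(34, 69) = 34
G (Jamal): max(11, -89, 37) = 37
H (Jamal): max(54, 20, 57) = 57
J (Jamal): max(32, 54, 56) = 56
B (Quinn): min(37, 57, 56) = 37
Jamal prefers the higher value; C=34, B=37. B is better since 37 > 34.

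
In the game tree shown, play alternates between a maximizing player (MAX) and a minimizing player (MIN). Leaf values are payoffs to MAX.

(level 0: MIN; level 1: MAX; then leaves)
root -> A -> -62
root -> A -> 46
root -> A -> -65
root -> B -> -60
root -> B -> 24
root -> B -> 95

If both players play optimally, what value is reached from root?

A (MAX): max(-62, 46, -65) = 46
B (MAX): max(-60, 24, 95) = 95
root (MIN): min(46, 95) = 46

46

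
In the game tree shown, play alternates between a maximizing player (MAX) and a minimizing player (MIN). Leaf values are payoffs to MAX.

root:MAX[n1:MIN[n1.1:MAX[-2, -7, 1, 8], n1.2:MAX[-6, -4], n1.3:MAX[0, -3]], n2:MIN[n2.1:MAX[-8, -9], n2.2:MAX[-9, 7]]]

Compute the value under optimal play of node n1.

-4

n1.1 (MAX): max(-2, -7, 1, 8) = 8
n1.2 (MAX): max(-6, -4) = -4
n1.3 (MAX): max(0, -3) = 0
n1 (MIN): min(8, -4, 0) = -4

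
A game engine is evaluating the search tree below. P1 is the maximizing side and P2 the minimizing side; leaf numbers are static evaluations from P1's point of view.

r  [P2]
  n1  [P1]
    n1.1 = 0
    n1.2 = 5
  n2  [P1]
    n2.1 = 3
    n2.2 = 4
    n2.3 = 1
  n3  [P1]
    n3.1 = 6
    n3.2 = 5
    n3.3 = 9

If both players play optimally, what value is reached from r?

4

n1 (P1): max(0, 5) = 5
n2 (P1): max(3, 4, 1) = 4
n3 (P1): max(6, 5, 9) = 9
r (P2): min(5, 4, 9) = 4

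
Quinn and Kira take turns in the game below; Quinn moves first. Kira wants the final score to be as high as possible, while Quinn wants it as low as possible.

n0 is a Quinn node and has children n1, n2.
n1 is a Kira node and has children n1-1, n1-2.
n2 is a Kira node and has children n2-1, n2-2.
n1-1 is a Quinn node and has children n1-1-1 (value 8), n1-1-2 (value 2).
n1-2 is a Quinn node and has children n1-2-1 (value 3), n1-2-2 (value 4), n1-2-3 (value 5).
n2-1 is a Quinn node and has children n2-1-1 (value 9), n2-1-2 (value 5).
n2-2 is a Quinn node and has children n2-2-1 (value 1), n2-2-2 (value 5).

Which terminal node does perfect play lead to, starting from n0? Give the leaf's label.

n1-2-1

n1-1 (Quinn): min(8, 2) = 2
n1-2 (Quinn): min(3, 4, 5) = 3
n1 (Kira): max(2, 3) = 3
n2-1 (Quinn): min(9, 5) = 5
n2-2 (Quinn): min(1, 5) = 1
n2 (Kira): max(5, 1) = 5
n0 (Quinn): min(3, 5) = 3
At n0, Quinn picks n1 (lowest: 3).
At n1, Kira picks n1-2 (highest: 3).
At n1-2, Quinn picks n1-2-1 (lowest: 3).
Terminal value 3.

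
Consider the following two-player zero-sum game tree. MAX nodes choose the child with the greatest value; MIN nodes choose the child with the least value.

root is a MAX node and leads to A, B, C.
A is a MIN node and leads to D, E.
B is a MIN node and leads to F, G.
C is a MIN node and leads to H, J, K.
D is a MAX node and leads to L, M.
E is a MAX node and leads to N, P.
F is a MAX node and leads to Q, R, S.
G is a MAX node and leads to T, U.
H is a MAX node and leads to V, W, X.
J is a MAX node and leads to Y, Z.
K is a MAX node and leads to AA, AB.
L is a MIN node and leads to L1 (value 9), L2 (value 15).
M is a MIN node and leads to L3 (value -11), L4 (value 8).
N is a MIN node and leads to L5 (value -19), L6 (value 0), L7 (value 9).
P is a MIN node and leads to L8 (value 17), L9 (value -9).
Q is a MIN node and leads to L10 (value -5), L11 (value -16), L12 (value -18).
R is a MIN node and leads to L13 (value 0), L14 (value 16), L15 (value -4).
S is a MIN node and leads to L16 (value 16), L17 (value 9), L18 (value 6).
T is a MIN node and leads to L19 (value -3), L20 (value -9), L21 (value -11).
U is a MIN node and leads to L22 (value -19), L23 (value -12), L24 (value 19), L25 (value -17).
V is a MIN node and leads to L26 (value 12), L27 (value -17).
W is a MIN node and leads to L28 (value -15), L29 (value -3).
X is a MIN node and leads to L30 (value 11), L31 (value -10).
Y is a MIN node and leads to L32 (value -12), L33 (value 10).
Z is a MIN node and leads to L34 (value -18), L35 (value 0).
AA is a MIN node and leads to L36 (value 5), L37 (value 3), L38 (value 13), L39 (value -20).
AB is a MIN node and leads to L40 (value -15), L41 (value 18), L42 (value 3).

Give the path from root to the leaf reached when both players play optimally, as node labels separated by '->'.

L (MIN): min(9, 15) = 9
M (MIN): min(-11, 8) = -11
D (MAX): max(9, -11) = 9
N (MIN): min(-19, 0, 9) = -19
P (MIN): min(17, -9) = -9
E (MAX): max(-19, -9) = -9
A (MIN): min(9, -9) = -9
Q (MIN): min(-5, -16, -18) = -18
R (MIN): min(0, 16, -4) = -4
S (MIN): min(16, 9, 6) = 6
F (MAX): max(-18, -4, 6) = 6
T (MIN): min(-3, -9, -11) = -11
U (MIN): min(-19, -12, 19, -17) = -19
G (MAX): max(-11, -19) = -11
B (MIN): min(6, -11) = -11
V (MIN): min(12, -17) = -17
W (MIN): min(-15, -3) = -15
X (MIN): min(11, -10) = -10
H (MAX): max(-17, -15, -10) = -10
Y (MIN): min(-12, 10) = -12
Z (MIN): min(-18, 0) = -18
J (MAX): max(-12, -18) = -12
AA (MIN): min(5, 3, 13, -20) = -20
AB (MIN): min(-15, 18, 3) = -15
K (MAX): max(-20, -15) = -15
C (MIN): min(-10, -12, -15) = -15
root (MAX): max(-9, -11, -15) = -9
At root, MAX picks A (highest: -9).
At A, MIN picks E (lowest: -9).
At E, MAX picks P (highest: -9).
At P, MIN picks L9 (lowest: -9).
Terminal value -9.

root -> A -> E -> P -> L9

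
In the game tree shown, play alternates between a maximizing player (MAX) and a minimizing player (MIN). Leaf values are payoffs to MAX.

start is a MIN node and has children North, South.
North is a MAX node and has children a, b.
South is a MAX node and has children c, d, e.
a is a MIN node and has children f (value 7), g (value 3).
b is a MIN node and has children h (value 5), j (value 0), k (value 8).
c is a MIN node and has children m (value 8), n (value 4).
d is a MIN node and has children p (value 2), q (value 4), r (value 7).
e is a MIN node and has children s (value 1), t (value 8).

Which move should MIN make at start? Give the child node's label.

North

a (MIN): min(7, 3) = 3
b (MIN): min(5, 0, 8) = 0
North (MAX): max(3, 0) = 3
c (MIN): min(8, 4) = 4
d (MIN): min(2, 4, 7) = 2
e (MIN): min(1, 8) = 1
South (MAX): max(4, 2, 1) = 4
start (MIN): min(3, 4) = 3
MIN at start wants the lowest of {North=3, South=4}, so chooses North.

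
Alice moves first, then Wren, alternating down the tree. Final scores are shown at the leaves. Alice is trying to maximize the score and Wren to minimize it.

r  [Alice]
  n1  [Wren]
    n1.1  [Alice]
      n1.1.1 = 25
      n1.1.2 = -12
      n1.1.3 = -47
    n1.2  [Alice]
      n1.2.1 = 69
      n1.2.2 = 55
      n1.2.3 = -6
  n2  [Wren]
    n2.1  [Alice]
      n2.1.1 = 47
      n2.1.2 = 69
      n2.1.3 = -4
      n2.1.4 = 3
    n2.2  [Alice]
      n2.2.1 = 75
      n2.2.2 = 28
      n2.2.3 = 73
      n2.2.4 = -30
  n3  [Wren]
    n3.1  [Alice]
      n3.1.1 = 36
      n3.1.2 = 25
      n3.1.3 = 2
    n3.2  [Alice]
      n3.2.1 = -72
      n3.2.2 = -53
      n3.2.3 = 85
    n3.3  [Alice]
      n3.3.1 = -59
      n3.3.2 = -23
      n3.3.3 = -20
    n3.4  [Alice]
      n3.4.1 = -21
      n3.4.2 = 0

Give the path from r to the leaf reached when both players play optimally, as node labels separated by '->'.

n1.1 (Alice): max(25, -12, -47) = 25
n1.2 (Alice): max(69, 55, -6) = 69
n1 (Wren): min(25, 69) = 25
n2.1 (Alice): max(47, 69, -4, 3) = 69
n2.2 (Alice): max(75, 28, 73, -30) = 75
n2 (Wren): min(69, 75) = 69
n3.1 (Alice): max(36, 25, 2) = 36
n3.2 (Alice): max(-72, -53, 85) = 85
n3.3 (Alice): max(-59, -23, -20) = -20
n3.4 (Alice): max(-21, 0) = 0
n3 (Wren): min(36, 85, -20, 0) = -20
r (Alice): max(25, 69, -20) = 69
At r, Alice picks n2 (highest: 69).
At n2, Wren picks n2.1 (lowest: 69).
At n2.1, Alice picks n2.1.2 (highest: 69).
Terminal value 69.

r -> n2 -> n2.1 -> n2.1.2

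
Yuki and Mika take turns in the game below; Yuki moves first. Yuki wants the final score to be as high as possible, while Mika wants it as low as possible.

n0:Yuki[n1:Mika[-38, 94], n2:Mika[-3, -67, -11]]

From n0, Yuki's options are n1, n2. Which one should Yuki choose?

n1 (Mika): min(-38, 94) = -38
n2 (Mika): min(-3, -67, -11) = -67
n0 (Yuki): max(-38, -67) = -38
Yuki at n0 wants the highest of {n1=-38, n2=-67}, so chooses n1.

n1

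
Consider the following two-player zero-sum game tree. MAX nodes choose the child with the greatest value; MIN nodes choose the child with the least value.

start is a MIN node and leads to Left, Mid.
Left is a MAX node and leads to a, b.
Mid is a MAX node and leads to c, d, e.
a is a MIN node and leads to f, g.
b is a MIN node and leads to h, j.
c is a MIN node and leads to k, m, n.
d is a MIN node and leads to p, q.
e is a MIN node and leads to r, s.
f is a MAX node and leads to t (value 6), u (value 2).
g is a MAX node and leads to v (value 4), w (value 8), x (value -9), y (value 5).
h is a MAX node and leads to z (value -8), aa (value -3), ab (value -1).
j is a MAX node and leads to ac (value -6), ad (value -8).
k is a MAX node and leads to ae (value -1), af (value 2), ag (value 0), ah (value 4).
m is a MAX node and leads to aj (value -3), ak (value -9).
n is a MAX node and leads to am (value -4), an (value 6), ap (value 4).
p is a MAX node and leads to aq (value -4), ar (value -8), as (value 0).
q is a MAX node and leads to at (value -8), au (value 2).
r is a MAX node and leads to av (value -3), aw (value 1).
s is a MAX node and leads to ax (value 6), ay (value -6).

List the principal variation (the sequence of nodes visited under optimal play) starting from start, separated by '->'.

f (MAX): max(6, 2) = 6
g (MAX): max(4, 8, -9, 5) = 8
a (MIN): min(6, 8) = 6
h (MAX): max(-8, -3, -1) = -1
j (MAX): max(-6, -8) = -6
b (MIN): min(-1, -6) = -6
Left (MAX): max(6, -6) = 6
k (MAX): max(-1, 2, 0, 4) = 4
m (MAX): max(-3, -9) = -3
n (MAX): max(-4, 6, 4) = 6
c (MIN): min(4, -3, 6) = -3
p (MAX): max(-4, -8, 0) = 0
q (MAX): max(-8, 2) = 2
d (MIN): min(0, 2) = 0
r (MAX): max(-3, 1) = 1
s (MAX): max(6, -6) = 6
e (MIN): min(1, 6) = 1
Mid (MAX): max(-3, 0, 1) = 1
start (MIN): min(6, 1) = 1
At start, MIN picks Mid (lowest: 1).
At Mid, MAX picks e (highest: 1).
At e, MIN picks r (lowest: 1).
At r, MAX picks aw (highest: 1).
Terminal value 1.

start -> Mid -> e -> r -> aw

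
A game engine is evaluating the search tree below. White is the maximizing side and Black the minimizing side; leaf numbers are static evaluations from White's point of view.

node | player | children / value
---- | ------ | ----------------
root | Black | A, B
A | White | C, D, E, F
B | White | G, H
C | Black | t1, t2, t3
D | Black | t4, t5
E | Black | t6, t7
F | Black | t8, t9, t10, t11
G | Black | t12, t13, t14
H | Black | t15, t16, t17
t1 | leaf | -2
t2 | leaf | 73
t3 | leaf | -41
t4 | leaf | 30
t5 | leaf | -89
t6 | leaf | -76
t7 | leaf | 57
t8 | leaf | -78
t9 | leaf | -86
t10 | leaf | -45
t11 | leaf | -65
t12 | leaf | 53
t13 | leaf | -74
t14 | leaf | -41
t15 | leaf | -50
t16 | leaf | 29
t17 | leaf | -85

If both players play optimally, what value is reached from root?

C (Black): min(-2, 73, -41) = -41
D (Black): min(30, -89) = -89
E (Black): min(-76, 57) = -76
F (Black): min(-78, -86, -45, -65) = -86
A (White): max(-41, -89, -76, -86) = -41
G (Black): min(53, -74, -41) = -74
H (Black): min(-50, 29, -85) = -85
B (White): max(-74, -85) = -74
root (Black): min(-41, -74) = -74

-74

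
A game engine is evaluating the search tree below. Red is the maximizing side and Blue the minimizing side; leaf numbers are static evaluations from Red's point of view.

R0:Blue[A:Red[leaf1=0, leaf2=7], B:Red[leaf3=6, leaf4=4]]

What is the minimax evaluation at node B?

6

B (Red): max(6, 4) = 6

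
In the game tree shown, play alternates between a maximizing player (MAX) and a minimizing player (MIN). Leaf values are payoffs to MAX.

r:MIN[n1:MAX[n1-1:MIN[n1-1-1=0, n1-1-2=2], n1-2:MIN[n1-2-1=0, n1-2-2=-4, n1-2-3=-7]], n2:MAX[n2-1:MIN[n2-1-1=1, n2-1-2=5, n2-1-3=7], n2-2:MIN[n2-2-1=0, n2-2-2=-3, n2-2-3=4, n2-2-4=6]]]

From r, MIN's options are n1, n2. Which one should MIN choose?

n1-1 (MIN): min(0, 2) = 0
n1-2 (MIN): min(0, -4, -7) = -7
n1 (MAX): max(0, -7) = 0
n2-1 (MIN): min(1, 5, 7) = 1
n2-2 (MIN): min(0, -3, 4, 6) = -3
n2 (MAX): max(1, -3) = 1
r (MIN): min(0, 1) = 0
MIN at r wants the lowest of {n1=0, n2=1}, so chooses n1.

n1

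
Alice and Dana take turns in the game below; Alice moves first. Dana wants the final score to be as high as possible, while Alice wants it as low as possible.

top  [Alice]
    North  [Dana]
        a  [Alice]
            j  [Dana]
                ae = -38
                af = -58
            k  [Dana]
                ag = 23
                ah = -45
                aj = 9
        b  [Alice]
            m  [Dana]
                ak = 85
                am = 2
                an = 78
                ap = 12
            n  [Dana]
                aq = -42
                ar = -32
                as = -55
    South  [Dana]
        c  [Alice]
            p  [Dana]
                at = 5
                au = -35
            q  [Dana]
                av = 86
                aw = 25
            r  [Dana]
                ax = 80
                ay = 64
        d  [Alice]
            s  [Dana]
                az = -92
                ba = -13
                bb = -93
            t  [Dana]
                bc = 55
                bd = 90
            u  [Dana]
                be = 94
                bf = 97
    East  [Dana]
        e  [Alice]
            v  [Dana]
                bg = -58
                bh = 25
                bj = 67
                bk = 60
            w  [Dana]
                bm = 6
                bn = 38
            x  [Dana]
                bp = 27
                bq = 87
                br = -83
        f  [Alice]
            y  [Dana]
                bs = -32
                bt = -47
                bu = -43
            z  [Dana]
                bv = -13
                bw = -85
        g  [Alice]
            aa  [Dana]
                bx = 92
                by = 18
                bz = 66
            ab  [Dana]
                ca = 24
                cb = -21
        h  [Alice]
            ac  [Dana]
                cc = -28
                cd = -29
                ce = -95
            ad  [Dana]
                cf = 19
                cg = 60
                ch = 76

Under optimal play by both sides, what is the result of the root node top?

j (Dana): max(-38, -58) = -38
k (Dana): max(23, -45, 9) = 23
a (Alice): min(-38, 23) = -38
m (Dana): max(85, 2, 78, 12) = 85
n (Dana): max(-42, -32, -55) = -32
b (Alice): min(85, -32) = -32
North (Dana): max(-38, -32) = -32
p (Dana): max(5, -35) = 5
q (Dana): max(86, 25) = 86
r (Dana): max(80, 64) = 80
c (Alice): min(5, 86, 80) = 5
s (Dana): max(-92, -13, -93) = -13
t (Dana): max(55, 90) = 90
u (Dana): max(94, 97) = 97
d (Alice): min(-13, 90, 97) = -13
South (Dana): max(5, -13) = 5
v (Dana): max(-58, 25, 67, 60) = 67
w (Dana): max(6, 38) = 38
x (Dana): max(27, 87, -83) = 87
e (Alice): min(67, 38, 87) = 38
y (Dana): max(-32, -47, -43) = -32
z (Dana): max(-13, -85) = -13
f (Alice): min(-32, -13) = -32
aa (Dana): max(92, 18, 66) = 92
ab (Dana): max(24, -21) = 24
g (Alice): min(92, 24) = 24
ac (Dana): max(-28, -29, -95) = -28
ad (Dana): max(19, 60, 76) = 76
h (Alice): min(-28, 76) = -28
East (Dana): max(38, -32, 24, -28) = 38
top (Alice): min(-32, 5, 38) = -32

-32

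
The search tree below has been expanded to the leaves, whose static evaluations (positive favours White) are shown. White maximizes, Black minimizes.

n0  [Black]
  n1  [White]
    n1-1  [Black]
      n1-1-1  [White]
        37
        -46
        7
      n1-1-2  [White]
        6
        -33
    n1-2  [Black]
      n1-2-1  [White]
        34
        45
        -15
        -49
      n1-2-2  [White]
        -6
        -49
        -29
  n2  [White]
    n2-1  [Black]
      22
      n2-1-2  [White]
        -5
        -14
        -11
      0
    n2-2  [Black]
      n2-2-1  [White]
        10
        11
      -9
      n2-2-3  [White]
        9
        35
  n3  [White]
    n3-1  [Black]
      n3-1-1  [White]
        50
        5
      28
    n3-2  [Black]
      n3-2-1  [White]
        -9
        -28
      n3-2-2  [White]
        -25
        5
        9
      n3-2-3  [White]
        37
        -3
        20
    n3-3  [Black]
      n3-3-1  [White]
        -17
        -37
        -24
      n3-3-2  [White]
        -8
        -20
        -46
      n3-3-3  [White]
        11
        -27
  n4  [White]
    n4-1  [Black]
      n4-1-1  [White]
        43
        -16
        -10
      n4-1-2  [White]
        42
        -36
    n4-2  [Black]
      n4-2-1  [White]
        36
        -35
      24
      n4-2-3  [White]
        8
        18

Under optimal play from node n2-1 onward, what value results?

-5

n2-1-2 (White): max(-5, -14, -11) = -5
n2-1 (Black): min(22, -5, 0) = -5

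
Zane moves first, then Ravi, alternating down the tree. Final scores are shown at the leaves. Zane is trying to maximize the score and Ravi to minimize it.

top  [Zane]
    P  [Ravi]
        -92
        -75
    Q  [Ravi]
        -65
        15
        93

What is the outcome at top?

P (Ravi): min(-92, -75) = -92
Q (Ravi): min(-65, 15, 93) = -65
top (Zane): max(-92, -65) = -65

-65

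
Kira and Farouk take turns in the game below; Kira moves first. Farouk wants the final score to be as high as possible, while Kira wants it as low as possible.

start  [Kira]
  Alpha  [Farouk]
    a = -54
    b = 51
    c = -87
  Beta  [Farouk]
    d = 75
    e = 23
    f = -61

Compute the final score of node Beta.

Beta (Farouk): max(75, 23, -61) = 75

75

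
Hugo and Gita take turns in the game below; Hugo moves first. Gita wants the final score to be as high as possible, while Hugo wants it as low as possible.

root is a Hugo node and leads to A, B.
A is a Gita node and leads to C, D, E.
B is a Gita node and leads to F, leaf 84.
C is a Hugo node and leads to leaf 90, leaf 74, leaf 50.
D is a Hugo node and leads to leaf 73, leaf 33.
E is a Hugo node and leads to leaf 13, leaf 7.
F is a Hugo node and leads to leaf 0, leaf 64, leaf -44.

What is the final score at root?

C (Hugo): min(90, 74, 50) = 50
D (Hugo): min(73, 33) = 33
E (Hugo): min(13, 7) = 7
A (Gita): max(50, 33, 7) = 50
F (Hugo): min(0, 64, -44) = -44
B (Gita): max(-44, 84) = 84
root (Hugo): min(50, 84) = 50

50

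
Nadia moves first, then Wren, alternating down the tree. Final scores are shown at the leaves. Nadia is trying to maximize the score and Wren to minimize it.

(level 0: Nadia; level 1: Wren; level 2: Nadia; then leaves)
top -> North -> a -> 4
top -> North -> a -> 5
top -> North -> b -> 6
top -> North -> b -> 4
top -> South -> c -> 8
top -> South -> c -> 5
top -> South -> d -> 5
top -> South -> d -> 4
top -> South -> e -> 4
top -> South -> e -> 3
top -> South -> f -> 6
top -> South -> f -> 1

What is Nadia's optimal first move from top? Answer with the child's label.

a (Nadia): max(4, 5) = 5
b (Nadia): max(6, 4) = 6
North (Wren): min(5, 6) = 5
c (Nadia): max(8, 5) = 8
d (Nadia): max(5, 4) = 5
e (Nadia): max(4, 3) = 4
f (Nadia): max(6, 1) = 6
South (Wren): min(8, 5, 4, 6) = 4
top (Nadia): max(5, 4) = 5
Nadia at top wants the highest of {North=5, South=4}, so chooses North.

North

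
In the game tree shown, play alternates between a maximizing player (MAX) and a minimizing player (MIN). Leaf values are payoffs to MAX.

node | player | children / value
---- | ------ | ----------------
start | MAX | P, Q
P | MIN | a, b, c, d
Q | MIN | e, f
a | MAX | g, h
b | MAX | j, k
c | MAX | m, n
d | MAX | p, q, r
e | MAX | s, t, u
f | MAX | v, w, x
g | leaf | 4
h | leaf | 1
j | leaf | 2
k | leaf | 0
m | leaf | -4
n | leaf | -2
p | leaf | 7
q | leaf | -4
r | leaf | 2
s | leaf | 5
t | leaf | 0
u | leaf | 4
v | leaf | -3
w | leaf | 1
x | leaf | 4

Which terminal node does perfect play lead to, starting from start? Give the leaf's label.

a (MAX): max(4, 1) = 4
b (MAX): max(2, 0) = 2
c (MAX): max(-4, -2) = -2
d (MAX): max(7, -4, 2) = 7
P (MIN): min(4, 2, -2, 7) = -2
e (MAX): max(5, 0, 4) = 5
f (MAX): max(-3, 1, 4) = 4
Q (MIN): min(5, 4) = 4
start (MAX): max(-2, 4) = 4
At start, MAX picks Q (highest: 4).
At Q, MIN picks f (lowest: 4).
At f, MAX picks x (highest: 4).
Terminal value 4.

x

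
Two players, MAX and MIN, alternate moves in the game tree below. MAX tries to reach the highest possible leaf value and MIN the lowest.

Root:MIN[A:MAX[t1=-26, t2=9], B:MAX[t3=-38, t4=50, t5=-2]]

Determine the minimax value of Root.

9

A (MAX): max(-26, 9) = 9
B (MAX): max(-38, 50, -2) = 50
Root (MIN): min(9, 50) = 9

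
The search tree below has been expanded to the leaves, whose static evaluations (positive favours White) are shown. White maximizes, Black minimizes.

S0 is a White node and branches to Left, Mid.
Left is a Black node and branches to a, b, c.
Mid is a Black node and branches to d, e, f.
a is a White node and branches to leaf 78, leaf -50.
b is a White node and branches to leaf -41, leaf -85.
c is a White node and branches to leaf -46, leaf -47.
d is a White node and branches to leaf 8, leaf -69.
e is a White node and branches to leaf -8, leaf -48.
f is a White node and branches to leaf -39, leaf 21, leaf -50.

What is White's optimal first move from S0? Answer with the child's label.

Mid

a (White): max(78, -50) = 78
b (White): max(-41, -85) = -41
c (White): max(-46, -47) = -46
Left (Black): min(78, -41, -46) = -46
d (White): max(8, -69) = 8
e (White): max(-8, -48) = -8
f (White): max(-39, 21, -50) = 21
Mid (Black): min(8, -8, 21) = -8
S0 (White): max(-46, -8) = -8
White at S0 wants the highest of {Left=-46, Mid=-8}, so chooses Mid.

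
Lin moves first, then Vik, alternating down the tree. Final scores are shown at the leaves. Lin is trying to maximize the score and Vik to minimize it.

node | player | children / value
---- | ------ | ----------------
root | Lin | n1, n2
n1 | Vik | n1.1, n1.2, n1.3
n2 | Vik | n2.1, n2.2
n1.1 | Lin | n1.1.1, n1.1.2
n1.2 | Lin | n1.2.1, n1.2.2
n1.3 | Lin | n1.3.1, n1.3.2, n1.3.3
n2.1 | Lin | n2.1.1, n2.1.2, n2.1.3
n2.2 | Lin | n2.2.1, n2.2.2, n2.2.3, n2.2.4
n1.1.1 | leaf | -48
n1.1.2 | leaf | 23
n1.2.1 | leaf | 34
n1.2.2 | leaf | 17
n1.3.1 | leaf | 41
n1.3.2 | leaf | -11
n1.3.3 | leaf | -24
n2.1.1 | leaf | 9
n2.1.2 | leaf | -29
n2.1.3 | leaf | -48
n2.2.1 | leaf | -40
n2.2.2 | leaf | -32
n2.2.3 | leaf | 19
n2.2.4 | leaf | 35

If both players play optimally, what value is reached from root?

n1.1 (Lin): max(-48, 23) = 23
n1.2 (Lin): max(34, 17) = 34
n1.3 (Lin): max(41, -11, -24) = 41
n1 (Vik): min(23, 34, 41) = 23
n2.1 (Lin): max(9, -29, -48) = 9
n2.2 (Lin): max(-40, -32, 19, 35) = 35
n2 (Vik): min(9, 35) = 9
root (Lin): max(23, 9) = 23

23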